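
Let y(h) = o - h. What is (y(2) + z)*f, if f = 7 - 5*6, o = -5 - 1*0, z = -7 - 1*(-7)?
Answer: 161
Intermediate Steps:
z = 0 (z = -7 + 7 = 0)
o = -5 (o = -5 + 0 = -5)
y(h) = -5 - h
f = -23 (f = 7 - 30 = -23)
(y(2) + z)*f = ((-5 - 1*2) + 0)*(-23) = ((-5 - 2) + 0)*(-23) = (-7 + 0)*(-23) = -7*(-23) = 161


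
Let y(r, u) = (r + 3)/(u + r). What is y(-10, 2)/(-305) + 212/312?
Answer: 64387/95160 ≈ 0.67662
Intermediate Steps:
y(r, u) = (3 + r)/(r + u)
y(-10, 2)/(-305) + 212/312 = ((3 - 10)/(-10 + 2))/(-305) + 212/312 = (-7/(-8))*(-1/305) + 212*(1/312) = -⅛*(-7)*(-1/305) + 53/78 = (7/8)*(-1/305) + 53/78 = -7/2440 + 53/78 = 64387/95160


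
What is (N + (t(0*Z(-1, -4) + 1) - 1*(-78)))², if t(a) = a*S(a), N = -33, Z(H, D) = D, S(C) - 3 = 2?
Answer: 2500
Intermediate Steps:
S(C) = 5 (S(C) = 3 + 2 = 5)
t(a) = 5*a (t(a) = a*5 = 5*a)
(N + (t(0*Z(-1, -4) + 1) - 1*(-78)))² = (-33 + (5*(0*(-4) + 1) - 1*(-78)))² = (-33 + (5*(0 + 1) + 78))² = (-33 + (5*1 + 78))² = (-33 + (5 + 78))² = (-33 + 83)² = 50² = 2500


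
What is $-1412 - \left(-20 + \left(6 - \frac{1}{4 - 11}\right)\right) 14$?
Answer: $-1218$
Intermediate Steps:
$-1412 - \left(-20 + \left(6 - \frac{1}{4 - 11}\right)\right) 14 = -1412 - \left(-20 + \left(6 - \frac{1}{-7}\right)\right) 14 = -1412 - \left(-20 + \left(6 - - \frac{1}{7}\right)\right) 14 = -1412 - \left(-20 + \left(6 + \frac{1}{7}\right)\right) 14 = -1412 - \left(-20 + \frac{43}{7}\right) 14 = -1412 - \left(- \frac{97}{7}\right) 14 = -1412 - -194 = -1412 + 194 = -1218$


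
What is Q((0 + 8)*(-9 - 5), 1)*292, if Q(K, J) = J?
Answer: 292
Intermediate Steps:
Q((0 + 8)*(-9 - 5), 1)*292 = 1*292 = 292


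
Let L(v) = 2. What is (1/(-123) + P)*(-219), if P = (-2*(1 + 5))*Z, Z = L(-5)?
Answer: 215569/41 ≈ 5257.8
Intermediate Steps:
Z = 2
P = -24 (P = -2*(1 + 5)*2 = -2*6*2 = -12*2 = -24)
(1/(-123) + P)*(-219) = (1/(-123) - 24)*(-219) = (-1/123 - 24)*(-219) = -2953/123*(-219) = 215569/41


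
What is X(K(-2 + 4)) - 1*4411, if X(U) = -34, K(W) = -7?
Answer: -4445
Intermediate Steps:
X(K(-2 + 4)) - 1*4411 = -34 - 1*4411 = -34 - 4411 = -4445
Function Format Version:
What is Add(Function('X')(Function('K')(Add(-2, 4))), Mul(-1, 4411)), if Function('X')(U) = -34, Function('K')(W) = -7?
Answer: -4445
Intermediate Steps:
Add(Function('X')(Function('K')(Add(-2, 4))), Mul(-1, 4411)) = Add(-34, Mul(-1, 4411)) = Add(-34, -4411) = -4445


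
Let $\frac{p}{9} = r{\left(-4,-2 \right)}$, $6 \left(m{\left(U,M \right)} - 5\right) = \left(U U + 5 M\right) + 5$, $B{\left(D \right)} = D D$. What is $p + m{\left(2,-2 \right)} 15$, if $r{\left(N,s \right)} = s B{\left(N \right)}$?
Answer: $- \frac{431}{2} \approx -215.5$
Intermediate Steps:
$B{\left(D \right)} = D^{2}$
$r{\left(N,s \right)} = s N^{2}$
$m{\left(U,M \right)} = \frac{35}{6} + \frac{U^{2}}{6} + \frac{5 M}{6}$ ($m{\left(U,M \right)} = 5 + \frac{\left(U U + 5 M\right) + 5}{6} = 5 + \frac{\left(U^{2} + 5 M\right) + 5}{6} = 5 + \frac{5 + U^{2} + 5 M}{6} = 5 + \left(\frac{5}{6} + \frac{U^{2}}{6} + \frac{5 M}{6}\right) = \frac{35}{6} + \frac{U^{2}}{6} + \frac{5 M}{6}$)
$p = -288$ ($p = 9 \left(- 2 \left(-4\right)^{2}\right) = 9 \left(\left(-2\right) 16\right) = 9 \left(-32\right) = -288$)
$p + m{\left(2,-2 \right)} 15 = -288 + \left(\frac{35}{6} + \frac{2^{2}}{6} + \frac{5}{6} \left(-2\right)\right) 15 = -288 + \left(\frac{35}{6} + \frac{1}{6} \cdot 4 - \frac{5}{3}\right) 15 = -288 + \left(\frac{35}{6} + \frac{2}{3} - \frac{5}{3}\right) 15 = -288 + \frac{29}{6} \cdot 15 = -288 + \frac{145}{2} = - \frac{431}{2}$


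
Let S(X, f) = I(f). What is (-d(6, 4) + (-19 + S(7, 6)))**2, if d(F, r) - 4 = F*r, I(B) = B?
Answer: 1681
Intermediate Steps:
S(X, f) = f
d(F, r) = 4 + F*r
(-d(6, 4) + (-19 + S(7, 6)))**2 = (-(4 + 6*4) + (-19 + 6))**2 = (-(4 + 24) - 13)**2 = (-1*28 - 13)**2 = (-28 - 13)**2 = (-41)**2 = 1681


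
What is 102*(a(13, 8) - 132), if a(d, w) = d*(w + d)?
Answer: 14382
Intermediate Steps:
a(d, w) = d*(d + w)
102*(a(13, 8) - 132) = 102*(13*(13 + 8) - 132) = 102*(13*21 - 132) = 102*(273 - 132) = 102*141 = 14382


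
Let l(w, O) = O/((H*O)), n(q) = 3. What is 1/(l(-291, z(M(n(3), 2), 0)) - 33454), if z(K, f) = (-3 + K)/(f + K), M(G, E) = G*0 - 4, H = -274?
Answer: -274/9166397 ≈ -2.9892e-5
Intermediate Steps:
M(G, E) = -4 (M(G, E) = 0 - 4 = -4)
z(K, f) = (-3 + K)/(K + f)
l(w, O) = -1/274 (l(w, O) = O/((-274*O)) = O*(-1/(274*O)) = -1/274)
1/(l(-291, z(M(n(3), 2), 0)) - 33454) = 1/(-1/274 - 33454) = 1/(-9166397/274) = -274/9166397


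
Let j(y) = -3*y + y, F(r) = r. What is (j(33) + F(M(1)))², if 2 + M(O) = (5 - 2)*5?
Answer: 2809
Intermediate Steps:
M(O) = 13 (M(O) = -2 + (5 - 2)*5 = -2 + 3*5 = -2 + 15 = 13)
j(y) = -2*y
(j(33) + F(M(1)))² = (-2*33 + 13)² = (-66 + 13)² = (-53)² = 2809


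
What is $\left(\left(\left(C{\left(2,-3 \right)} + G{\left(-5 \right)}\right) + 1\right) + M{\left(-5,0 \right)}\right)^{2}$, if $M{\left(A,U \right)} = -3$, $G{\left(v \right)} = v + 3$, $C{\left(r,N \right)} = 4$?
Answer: $0$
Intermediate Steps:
$G{\left(v \right)} = 3 + v$
$\left(\left(\left(C{\left(2,-3 \right)} + G{\left(-5 \right)}\right) + 1\right) + M{\left(-5,0 \right)}\right)^{2} = \left(\left(\left(4 + \left(3 - 5\right)\right) + 1\right) - 3\right)^{2} = \left(\left(\left(4 - 2\right) + 1\right) - 3\right)^{2} = \left(\left(2 + 1\right) - 3\right)^{2} = \left(3 - 3\right)^{2} = 0^{2} = 0$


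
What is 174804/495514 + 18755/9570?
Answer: 99693085/43109718 ≈ 2.3125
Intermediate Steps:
174804/495514 + 18755/9570 = 174804*(1/495514) + 18755*(1/9570) = 87402/247757 + 341/174 = 99693085/43109718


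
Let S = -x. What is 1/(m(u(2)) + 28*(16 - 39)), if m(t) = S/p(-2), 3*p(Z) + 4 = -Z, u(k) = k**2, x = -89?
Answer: -2/1555 ≈ -0.0012862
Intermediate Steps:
p(Z) = -4/3 - Z/3 (p(Z) = -4/3 + (-Z)/3 = -4/3 - Z/3)
S = 89 (S = -1*(-89) = 89)
m(t) = -267/2 (m(t) = 89/(-4/3 - 1/3*(-2)) = 89/(-4/3 + 2/3) = 89/(-2/3) = 89*(-3/2) = -267/2)
1/(m(u(2)) + 28*(16 - 39)) = 1/(-267/2 + 28*(16 - 39)) = 1/(-267/2 + 28*(-23)) = 1/(-267/2 - 644) = 1/(-1555/2) = -2/1555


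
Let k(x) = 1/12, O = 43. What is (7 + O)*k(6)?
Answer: 25/6 ≈ 4.1667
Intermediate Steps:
k(x) = 1/12
(7 + O)*k(6) = (7 + 43)*(1/12) = 50*(1/12) = 25/6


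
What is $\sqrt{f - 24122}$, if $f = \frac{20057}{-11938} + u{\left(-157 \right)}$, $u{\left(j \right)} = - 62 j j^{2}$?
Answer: $\frac{\sqrt{34190868152621470}}{11938} \approx 15489.0$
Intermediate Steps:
$u{\left(j \right)} = - 62 j^{3}$
$f = \frac{2864324503251}{11938}$ ($f = \frac{20057}{-11938} - 62 \left(-157\right)^{3} = 20057 \left(- \frac{1}{11938}\right) - -239933366 = - \frac{20057}{11938} + 239933366 = \frac{2864324503251}{11938} \approx 2.3993 \cdot 10^{8}$)
$\sqrt{f - 24122} = \sqrt{\frac{2864324503251}{11938} - 24122} = \sqrt{\frac{2864036534815}{11938}} = \frac{\sqrt{34190868152621470}}{11938}$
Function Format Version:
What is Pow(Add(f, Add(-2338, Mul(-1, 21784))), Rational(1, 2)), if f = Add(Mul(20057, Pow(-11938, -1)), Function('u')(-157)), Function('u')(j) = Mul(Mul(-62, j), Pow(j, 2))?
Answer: Mul(Rational(1, 11938), Pow(34190868152621470, Rational(1, 2))) ≈ 15489.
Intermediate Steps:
Function('u')(j) = Mul(-62, Pow(j, 3))
f = Rational(2864324503251, 11938) (f = Add(Mul(20057, Pow(-11938, -1)), Mul(-62, Pow(-157, 3))) = Add(Mul(20057, Rational(-1, 11938)), Mul(-62, -3869893)) = Add(Rational(-20057, 11938), 239933366) = Rational(2864324503251, 11938) ≈ 2.3993e+8)
Pow(Add(f, Add(-2338, Mul(-1, 21784))), Rational(1, 2)) = Pow(Add(Rational(2864324503251, 11938), Add(-2338, Mul(-1, 21784))), Rational(1, 2)) = Pow(Add(Rational(2864324503251, 11938), Add(-2338, -21784)), Rational(1, 2)) = Pow(Add(Rational(2864324503251, 11938), -24122), Rational(1, 2)) = Pow(Rational(2864036534815, 11938), Rational(1, 2)) = Mul(Rational(1, 11938), Pow(34190868152621470, Rational(1, 2)))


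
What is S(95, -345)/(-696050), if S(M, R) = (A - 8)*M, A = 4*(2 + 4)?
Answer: -152/69605 ≈ -0.0021838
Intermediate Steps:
A = 24 (A = 4*6 = 24)
S(M, R) = 16*M (S(M, R) = (24 - 8)*M = 16*M)
S(95, -345)/(-696050) = (16*95)/(-696050) = 1520*(-1/696050) = -152/69605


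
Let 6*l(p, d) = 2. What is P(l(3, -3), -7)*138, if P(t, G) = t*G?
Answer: -322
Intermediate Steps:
l(p, d) = ⅓ (l(p, d) = (⅙)*2 = ⅓)
P(t, G) = G*t
P(l(3, -3), -7)*138 = -7*⅓*138 = -7/3*138 = -322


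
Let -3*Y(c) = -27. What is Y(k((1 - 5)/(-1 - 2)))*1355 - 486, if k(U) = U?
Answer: 11709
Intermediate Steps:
Y(c) = 9 (Y(c) = -1/3*(-27) = 9)
Y(k((1 - 5)/(-1 - 2)))*1355 - 486 = 9*1355 - 486 = 12195 - 486 = 11709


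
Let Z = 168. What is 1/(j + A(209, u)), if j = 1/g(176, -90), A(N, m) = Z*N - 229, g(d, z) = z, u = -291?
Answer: 90/3139469 ≈ 2.8667e-5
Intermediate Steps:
A(N, m) = -229 + 168*N (A(N, m) = 168*N - 229 = -229 + 168*N)
j = -1/90 (j = 1/(-90) = -1/90 ≈ -0.011111)
1/(j + A(209, u)) = 1/(-1/90 + (-229 + 168*209)) = 1/(-1/90 + (-229 + 35112)) = 1/(-1/90 + 34883) = 1/(3139469/90) = 90/3139469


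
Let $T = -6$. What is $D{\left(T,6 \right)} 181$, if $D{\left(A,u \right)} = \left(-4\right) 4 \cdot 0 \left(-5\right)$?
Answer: $0$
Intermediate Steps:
$D{\left(A,u \right)} = 0$ ($D{\left(A,u \right)} = \left(-16\right) 0 \left(-5\right) = 0 \left(-5\right) = 0$)
$D{\left(T,6 \right)} 181 = 0 \cdot 181 = 0$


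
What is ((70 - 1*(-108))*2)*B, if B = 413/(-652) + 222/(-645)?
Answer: -12196827/35045 ≈ -348.03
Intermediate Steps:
B = -137043/140180 (B = 413*(-1/652) + 222*(-1/645) = -413/652 - 74/215 = -137043/140180 ≈ -0.97762)
((70 - 1*(-108))*2)*B = ((70 - 1*(-108))*2)*(-137043/140180) = ((70 + 108)*2)*(-137043/140180) = (178*2)*(-137043/140180) = 356*(-137043/140180) = -12196827/35045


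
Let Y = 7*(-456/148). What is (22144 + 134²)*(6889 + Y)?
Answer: 10189209500/37 ≈ 2.7538e+8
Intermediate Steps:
Y = -798/37 (Y = 7*(-456*1/148) = 7*(-114/37) = -798/37 ≈ -21.568)
(22144 + 134²)*(6889 + Y) = (22144 + 134²)*(6889 - 798/37) = (22144 + 17956)*(254095/37) = 40100*(254095/37) = 10189209500/37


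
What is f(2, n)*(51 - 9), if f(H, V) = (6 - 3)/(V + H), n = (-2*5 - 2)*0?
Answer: 63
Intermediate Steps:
n = 0 (n = (-10 - 2)*0 = -12*0 = 0)
f(H, V) = 3/(H + V)
f(2, n)*(51 - 9) = (3/(2 + 0))*(51 - 9) = (3/2)*42 = 63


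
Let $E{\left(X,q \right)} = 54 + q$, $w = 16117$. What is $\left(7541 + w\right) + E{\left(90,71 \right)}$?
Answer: $23783$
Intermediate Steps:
$\left(7541 + w\right) + E{\left(90,71 \right)} = \left(7541 + 16117\right) + \left(54 + 71\right) = 23658 + 125 = 23783$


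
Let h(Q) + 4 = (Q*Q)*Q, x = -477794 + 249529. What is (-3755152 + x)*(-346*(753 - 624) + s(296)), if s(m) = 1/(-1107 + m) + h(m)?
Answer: -83637994600988109/811 ≈ -1.0313e+14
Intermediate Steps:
x = -228265
h(Q) = -4 + Q³ (h(Q) = -4 + (Q*Q)*Q = -4 + Q²*Q = -4 + Q³)
s(m) = -4 + m³ + 1/(-1107 + m) (s(m) = 1/(-1107 + m) + (-4 + m³) = -4 + m³ + 1/(-1107 + m))
(-3755152 + x)*(-346*(753 - 624) + s(296)) = (-3755152 - 228265)*(-346*(753 - 624) + (4429 - 1107*296³ + 296*(-4 + 296³))/(-1107 + 296)) = -3983417*(-346*129 + (4429 - 1107*25934336 + 296*(-4 + 25934336))/(-811)) = -3983417*(-44634 - (4429 - 28709309952 + 296*25934332)/811) = -3983417*(-44634 - (4429 - 28709309952 + 7676562272)/811) = -3983417*(-44634 - 1/811*(-21032743251)) = -3983417*(-44634 + 21032743251/811) = -3983417*20996545077/811 = -83637994600988109/811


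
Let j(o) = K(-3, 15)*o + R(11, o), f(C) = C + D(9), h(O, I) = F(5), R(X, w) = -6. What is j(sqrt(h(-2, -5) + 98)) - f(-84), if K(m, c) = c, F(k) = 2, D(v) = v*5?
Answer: 183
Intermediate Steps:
D(v) = 5*v
h(O, I) = 2
f(C) = 45 + C (f(C) = C + 5*9 = C + 45 = 45 + C)
j(o) = -6 + 15*o (j(o) = 15*o - 6 = -6 + 15*o)
j(sqrt(h(-2, -5) + 98)) - f(-84) = (-6 + 15*sqrt(2 + 98)) - (45 - 84) = (-6 + 15*sqrt(100)) - 1*(-39) = (-6 + 15*10) + 39 = (-6 + 150) + 39 = 144 + 39 = 183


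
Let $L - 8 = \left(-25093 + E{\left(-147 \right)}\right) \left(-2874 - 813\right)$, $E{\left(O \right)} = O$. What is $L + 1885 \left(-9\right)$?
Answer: $93042923$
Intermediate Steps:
$L = 93059888$ ($L = 8 + \left(-25093 - 147\right) \left(-2874 - 813\right) = 8 - -93059880 = 8 + 93059880 = 93059888$)
$L + 1885 \left(-9\right) = 93059888 + 1885 \left(-9\right) = 93059888 - 16965 = 93042923$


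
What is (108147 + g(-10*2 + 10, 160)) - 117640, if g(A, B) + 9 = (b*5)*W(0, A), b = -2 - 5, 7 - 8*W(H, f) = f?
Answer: -76611/8 ≈ -9576.4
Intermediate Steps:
W(H, f) = 7/8 - f/8
b = -7
g(A, B) = -317/8 + 35*A/8 (g(A, B) = -9 + (-7*5)*(7/8 - A/8) = -9 - 35*(7/8 - A/8) = -9 + (-245/8 + 35*A/8) = -317/8 + 35*A/8)
(108147 + g(-10*2 + 10, 160)) - 117640 = (108147 + (-317/8 + 35*(-10*2 + 10)/8)) - 117640 = (108147 + (-317/8 + 35*(-20 + 10)/8)) - 117640 = (108147 + (-317/8 + (35/8)*(-10))) - 117640 = (108147 + (-317/8 - 175/4)) - 117640 = (108147 - 667/8) - 117640 = 864509/8 - 117640 = -76611/8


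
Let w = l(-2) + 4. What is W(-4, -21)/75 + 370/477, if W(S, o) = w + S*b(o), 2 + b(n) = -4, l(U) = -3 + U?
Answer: 12907/11925 ≈ 1.0823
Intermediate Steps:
b(n) = -6 (b(n) = -2 - 4 = -6)
w = -1 (w = (-3 - 2) + 4 = -5 + 4 = -1)
W(S, o) = -1 - 6*S (W(S, o) = -1 + S*(-6) = -1 - 6*S)
W(-4, -21)/75 + 370/477 = (-1 - 6*(-4))/75 + 370/477 = (-1 + 24)*(1/75) + 370*(1/477) = 23*(1/75) + 370/477 = 23/75 + 370/477 = 12907/11925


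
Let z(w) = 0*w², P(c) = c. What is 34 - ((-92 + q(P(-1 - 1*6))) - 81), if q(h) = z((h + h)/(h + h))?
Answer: 207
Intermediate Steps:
z(w) = 0
q(h) = 0
34 - ((-92 + q(P(-1 - 1*6))) - 81) = 34 - ((-92 + 0) - 81) = 34 - (-92 - 81) = 34 - 1*(-173) = 34 + 173 = 207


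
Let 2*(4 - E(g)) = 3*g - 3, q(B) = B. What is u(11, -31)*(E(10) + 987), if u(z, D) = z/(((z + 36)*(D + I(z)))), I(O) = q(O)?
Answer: -4301/376 ≈ -11.439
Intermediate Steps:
I(O) = O
u(z, D) = z/((36 + z)*(D + z)) (u(z, D) = z/(((z + 36)*(D + z))) = z/(((36 + z)*(D + z))) = z*(1/((36 + z)*(D + z))) = z/((36 + z)*(D + z)))
E(g) = 11/2 - 3*g/2 (E(g) = 4 - (3*g - 3)/2 = 4 - (-3 + 3*g)/2 = 4 + (3/2 - 3*g/2) = 11/2 - 3*g/2)
u(11, -31)*(E(10) + 987) = (11/(11² + 36*(-31) + 36*11 - 31*11))*((11/2 - 3/2*10) + 987) = (11/(121 - 1116 + 396 - 341))*((11/2 - 15) + 987) = (11/(-940))*(-19/2 + 987) = (11*(-1/940))*(1955/2) = -11/940*1955/2 = -4301/376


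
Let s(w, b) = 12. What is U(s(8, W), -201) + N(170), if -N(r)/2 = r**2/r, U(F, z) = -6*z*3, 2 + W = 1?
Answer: 3278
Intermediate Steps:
W = -1 (W = -2 + 1 = -1)
U(F, z) = -18*z
N(r) = -2*r (N(r) = -2*r**2/r = -2*r)
U(s(8, W), -201) + N(170) = -18*(-201) - 2*170 = 3618 - 340 = 3278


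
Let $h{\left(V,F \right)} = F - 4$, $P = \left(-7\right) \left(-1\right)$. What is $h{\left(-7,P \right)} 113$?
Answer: $339$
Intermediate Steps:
$P = 7$
$h{\left(V,F \right)} = -4 + F$
$h{\left(-7,P \right)} 113 = \left(-4 + 7\right) 113 = 3 \cdot 113 = 339$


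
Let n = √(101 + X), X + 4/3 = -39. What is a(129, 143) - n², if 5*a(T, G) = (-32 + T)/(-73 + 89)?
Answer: -14269/240 ≈ -59.454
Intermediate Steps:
X = -121/3 (X = -4/3 - 39 = -121/3 ≈ -40.333)
a(T, G) = -⅖ + T/80 (a(T, G) = ((-32 + T)/(-73 + 89))/5 = ((-32 + T)/16)/5 = ((-32 + T)*(1/16))/5 = (-2 + T/16)/5 = -⅖ + T/80)
n = √546/3 (n = √(101 - 121/3) = √(182/3) = √546/3 ≈ 7.7889)
a(129, 143) - n² = (-⅖ + (1/80)*129) - (√546/3)² = (-⅖ + 129/80) - 1*182/3 = 97/80 - 182/3 = -14269/240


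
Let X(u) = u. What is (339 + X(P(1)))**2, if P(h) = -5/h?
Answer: 111556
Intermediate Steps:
(339 + X(P(1)))**2 = (339 - 5/1)**2 = (339 - 5*1)**2 = (339 - 5)**2 = 334**2 = 111556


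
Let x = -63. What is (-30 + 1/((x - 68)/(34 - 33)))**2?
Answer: 15452761/17161 ≈ 900.46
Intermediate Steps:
(-30 + 1/((x - 68)/(34 - 33)))**2 = (-30 + 1/((-63 - 68)/(34 - 33)))**2 = (-30 + 1/(-131/1))**2 = (-30 + 1/(-131*1))**2 = (-30 + 1/(-131))**2 = (-30 - 1/131)**2 = (-3931/131)**2 = 15452761/17161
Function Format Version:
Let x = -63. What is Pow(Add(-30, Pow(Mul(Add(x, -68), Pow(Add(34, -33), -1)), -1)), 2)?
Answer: Rational(15452761, 17161) ≈ 900.46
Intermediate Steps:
Pow(Add(-30, Pow(Mul(Add(x, -68), Pow(Add(34, -33), -1)), -1)), 2) = Pow(Add(-30, Pow(Mul(Add(-63, -68), Pow(Add(34, -33), -1)), -1)), 2) = Pow(Add(-30, Pow(Mul(-131, Pow(1, -1)), -1)), 2) = Pow(Add(-30, Pow(Mul(-131, 1), -1)), 2) = Pow(Add(-30, Pow(-131, -1)), 2) = Pow(Add(-30, Rational(-1, 131)), 2) = Pow(Rational(-3931, 131), 2) = Rational(15452761, 17161)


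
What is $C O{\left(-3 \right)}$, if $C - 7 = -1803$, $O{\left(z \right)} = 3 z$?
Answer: $16164$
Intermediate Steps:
$C = -1796$ ($C = 7 - 1803 = -1796$)
$C O{\left(-3 \right)} = - 1796 \cdot 3 \left(-3\right) = \left(-1796\right) \left(-9\right) = 16164$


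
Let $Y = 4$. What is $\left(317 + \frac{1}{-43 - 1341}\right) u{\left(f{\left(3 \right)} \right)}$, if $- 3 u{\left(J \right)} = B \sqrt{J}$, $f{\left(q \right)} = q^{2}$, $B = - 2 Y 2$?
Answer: $\frac{877454}{173} \approx 5072.0$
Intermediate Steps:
$B = -16$ ($B = \left(-2\right) 4 \cdot 2 = \left(-8\right) 2 = -16$)
$u{\left(J \right)} = \frac{16 \sqrt{J}}{3}$ ($u{\left(J \right)} = - \frac{\left(-16\right) \sqrt{J}}{3} = \frac{16 \sqrt{J}}{3}$)
$\left(317 + \frac{1}{-43 - 1341}\right) u{\left(f{\left(3 \right)} \right)} = \left(317 + \frac{1}{-43 - 1341}\right) \frac{16 \sqrt{3^{2}}}{3} = \left(317 + \frac{1}{-1384}\right) \frac{16 \sqrt{9}}{3} = \left(317 - \frac{1}{1384}\right) \frac{16}{3} \cdot 3 = \frac{438727}{1384} \cdot 16 = \frac{877454}{173}$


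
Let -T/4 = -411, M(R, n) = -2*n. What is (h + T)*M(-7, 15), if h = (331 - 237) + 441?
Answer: -65370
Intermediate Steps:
h = 535 (h = 94 + 441 = 535)
T = 1644 (T = -4*(-411) = 1644)
(h + T)*M(-7, 15) = (535 + 1644)*(-2*15) = 2179*(-30) = -65370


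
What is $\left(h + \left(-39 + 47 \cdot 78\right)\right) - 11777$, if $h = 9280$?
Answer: $1130$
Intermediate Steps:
$\left(h + \left(-39 + 47 \cdot 78\right)\right) - 11777 = \left(9280 + \left(-39 + 47 \cdot 78\right)\right) - 11777 = \left(9280 + \left(-39 + 3666\right)\right) - 11777 = \left(9280 + 3627\right) - 11777 = 12907 - 11777 = 1130$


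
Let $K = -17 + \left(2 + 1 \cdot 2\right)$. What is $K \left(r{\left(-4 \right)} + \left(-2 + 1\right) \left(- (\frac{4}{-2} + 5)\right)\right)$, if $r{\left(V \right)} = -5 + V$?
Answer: $78$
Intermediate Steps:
$K = -13$ ($K = -17 + \left(2 + 2\right) = -17 + 4 = -13$)
$K \left(r{\left(-4 \right)} + \left(-2 + 1\right) \left(- (\frac{4}{-2} + 5)\right)\right) = - 13 \left(\left(-5 - 4\right) + \left(-2 + 1\right) \left(- (\frac{4}{-2} + 5)\right)\right) = - 13 \left(-9 - - (4 \left(- \frac{1}{2}\right) + 5)\right) = - 13 \left(-9 - - (-2 + 5)\right) = - 13 \left(-9 - \left(-1\right) 3\right) = - 13 \left(-9 - -3\right) = - 13 \left(-9 + 3\right) = \left(-13\right) \left(-6\right) = 78$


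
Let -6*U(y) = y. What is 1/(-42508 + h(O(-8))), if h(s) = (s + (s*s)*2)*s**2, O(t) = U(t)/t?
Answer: -324/13772593 ≈ -2.3525e-5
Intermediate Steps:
U(y) = -y/6
O(t) = -1/6 (O(t) = (-t/6)/t = -1/6)
h(s) = s**2*(s + 2*s**2) (h(s) = (s + s**2*2)*s**2 = (s + 2*s**2)*s**2 = s**2*(s + 2*s**2))
1/(-42508 + h(O(-8))) = 1/(-42508 + (-1/6)**3*(1 + 2*(-1/6))) = 1/(-42508 - (1 - 1/3)/216) = 1/(-42508 - 1/216*2/3) = 1/(-42508 - 1/324) = 1/(-13772593/324) = -324/13772593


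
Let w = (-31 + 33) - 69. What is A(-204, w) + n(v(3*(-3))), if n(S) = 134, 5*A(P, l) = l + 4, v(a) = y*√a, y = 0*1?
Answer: 607/5 ≈ 121.40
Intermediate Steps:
w = -67 (w = 2 - 69 = -67)
y = 0
v(a) = 0 (v(a) = 0*√a = 0)
A(P, l) = ⅘ + l/5 (A(P, l) = (l + 4)/5 = (4 + l)/5 = ⅘ + l/5)
A(-204, w) + n(v(3*(-3))) = (⅘ + (⅕)*(-67)) + 134 = (⅘ - 67/5) + 134 = -63/5 + 134 = 607/5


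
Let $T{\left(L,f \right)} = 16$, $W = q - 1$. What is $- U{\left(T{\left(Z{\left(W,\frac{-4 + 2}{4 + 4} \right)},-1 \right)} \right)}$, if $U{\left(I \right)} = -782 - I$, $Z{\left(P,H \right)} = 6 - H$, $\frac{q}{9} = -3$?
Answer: $798$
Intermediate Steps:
$q = -27$ ($q = 9 \left(-3\right) = -27$)
$W = -28$ ($W = -27 - 1 = -28$)
$- U{\left(T{\left(Z{\left(W,\frac{-4 + 2}{4 + 4} \right)},-1 \right)} \right)} = - (-782 - 16) = \left(-1\right) \left(-798\right) = 798$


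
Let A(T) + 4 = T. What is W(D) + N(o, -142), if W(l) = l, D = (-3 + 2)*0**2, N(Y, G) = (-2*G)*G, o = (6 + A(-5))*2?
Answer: -40328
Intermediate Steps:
A(T) = -4 + T
o = -6 (o = (6 + (-4 - 5))*2 = (6 - 9)*2 = -3*2 = -6)
N(Y, G) = -2*G**2
D = 0 (D = -1*0 = 0)
W(D) + N(o, -142) = 0 - 2*(-142)**2 = 0 - 2*20164 = 0 - 40328 = -40328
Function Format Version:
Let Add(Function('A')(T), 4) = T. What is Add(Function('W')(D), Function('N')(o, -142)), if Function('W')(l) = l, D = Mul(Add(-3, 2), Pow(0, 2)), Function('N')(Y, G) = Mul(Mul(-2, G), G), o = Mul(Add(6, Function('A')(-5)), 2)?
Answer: -40328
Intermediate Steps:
Function('A')(T) = Add(-4, T)
o = -6 (o = Mul(Add(6, Add(-4, -5)), 2) = Mul(Add(6, -9), 2) = Mul(-3, 2) = -6)
Function('N')(Y, G) = Mul(-2, Pow(G, 2))
D = 0 (D = Mul(-1, 0) = 0)
Add(Function('W')(D), Function('N')(o, -142)) = Add(0, Mul(-2, Pow(-142, 2))) = Add(0, Mul(-2, 20164)) = Add(0, -40328) = -40328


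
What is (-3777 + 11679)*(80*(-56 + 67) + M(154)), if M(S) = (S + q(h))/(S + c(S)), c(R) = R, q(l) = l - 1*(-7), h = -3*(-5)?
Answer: 48707928/7 ≈ 6.9583e+6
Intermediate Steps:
h = 15
q(l) = 7 + l (q(l) = l + 7 = 7 + l)
M(S) = (22 + S)/(2*S) (M(S) = (S + (7 + 15))/(S + S) = (S + 22)/((2*S)) = (22 + S)*(1/(2*S)) = (22 + S)/(2*S))
(-3777 + 11679)*(80*(-56 + 67) + M(154)) = (-3777 + 11679)*(80*(-56 + 67) + (1/2)*(22 + 154)/154) = 7902*(80*11 + (1/2)*(1/154)*176) = 7902*(880 + 4/7) = 7902*(6164/7) = 48707928/7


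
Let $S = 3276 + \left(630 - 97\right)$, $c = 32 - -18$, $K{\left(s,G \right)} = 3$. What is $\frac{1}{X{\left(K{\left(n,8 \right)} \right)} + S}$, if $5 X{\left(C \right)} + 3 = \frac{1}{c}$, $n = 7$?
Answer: $\frac{250}{952101} \approx 0.00026258$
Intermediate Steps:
$c = 50$ ($c = 32 + 18 = 50$)
$X{\left(C \right)} = - \frac{149}{250}$ ($X{\left(C \right)} = - \frac{3}{5} + \frac{1}{5 \cdot 50} = - \frac{3}{5} + \frac{1}{5} \cdot \frac{1}{50} = - \frac{3}{5} + \frac{1}{250} = - \frac{149}{250}$)
$S = 3809$ ($S = 3276 + \left(630 - 97\right) = 3276 + 533 = 3809$)
$\frac{1}{X{\left(K{\left(n,8 \right)} \right)} + S} = \frac{1}{- \frac{149}{250} + 3809} = \frac{1}{\frac{952101}{250}} = \frac{250}{952101}$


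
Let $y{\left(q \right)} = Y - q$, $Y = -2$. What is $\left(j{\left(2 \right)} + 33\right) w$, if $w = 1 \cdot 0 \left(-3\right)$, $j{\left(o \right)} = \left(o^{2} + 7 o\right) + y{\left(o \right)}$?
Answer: $0$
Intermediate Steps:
$y{\left(q \right)} = -2 - q$
$j{\left(o \right)} = -2 + o^{2} + 6 o$ ($j{\left(o \right)} = \left(o^{2} + 7 o\right) - \left(2 + o\right) = -2 + o^{2} + 6 o$)
$w = 0$ ($w = 0 \left(-3\right) = 0$)
$\left(j{\left(2 \right)} + 33\right) w = \left(\left(-2 + 2^{2} + 6 \cdot 2\right) + 33\right) 0 = \left(\left(-2 + 4 + 12\right) + 33\right) 0 = \left(14 + 33\right) 0 = 47 \cdot 0 = 0$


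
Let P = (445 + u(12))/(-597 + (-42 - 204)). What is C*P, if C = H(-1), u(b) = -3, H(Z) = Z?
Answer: 442/843 ≈ 0.52432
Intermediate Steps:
P = -442/843 (P = (445 - 3)/(-597 + (-42 - 204)) = 442/(-597 - 246) = 442/(-843) = 442*(-1/843) = -442/843 ≈ -0.52432)
C = -1
C*P = -1*(-442/843) = 442/843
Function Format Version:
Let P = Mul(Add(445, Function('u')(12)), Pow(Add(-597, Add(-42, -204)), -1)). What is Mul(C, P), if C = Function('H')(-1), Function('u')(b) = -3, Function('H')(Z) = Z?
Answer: Rational(442, 843) ≈ 0.52432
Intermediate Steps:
P = Rational(-442, 843) (P = Mul(Add(445, -3), Pow(Add(-597, Add(-42, -204)), -1)) = Mul(442, Pow(Add(-597, -246), -1)) = Mul(442, Pow(-843, -1)) = Mul(442, Rational(-1, 843)) = Rational(-442, 843) ≈ -0.52432)
C = -1
Mul(C, P) = Mul(-1, Rational(-442, 843)) = Rational(442, 843)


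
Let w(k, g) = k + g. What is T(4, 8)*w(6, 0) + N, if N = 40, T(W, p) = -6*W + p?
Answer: -56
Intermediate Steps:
T(W, p) = p - 6*W
w(k, g) = g + k
T(4, 8)*w(6, 0) + N = (8 - 6*4)*(0 + 6) + 40 = (8 - 24)*6 + 40 = -16*6 + 40 = -96 + 40 = -56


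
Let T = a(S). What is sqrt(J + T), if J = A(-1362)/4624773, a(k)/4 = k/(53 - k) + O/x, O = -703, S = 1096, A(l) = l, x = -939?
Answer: I*sqrt(2755630722751699993279926)/1509798768807 ≈ 1.0995*I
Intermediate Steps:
a(k) = 2812/939 + 4*k/(53 - k) (a(k) = 4*(k/(53 - k) - 703/(-939)) = 4*(k/(53 - k) - 703*(-1/939)) = 4*(k/(53 - k) + 703/939) = 4*(703/939 + k/(53 - k)) = 2812/939 + 4*k/(53 - k))
T = -1183660/979377 (T = 4*(-37259 - 236*1096)/(939*(-53 + 1096)) = (4/939)*(-37259 - 258656)/1043 = (4/939)*(1/1043)*(-295915) = -1183660/979377 ≈ -1.2086)
J = -454/1541591 (J = -1362/4624773 = -1362*1/4624773 = -454/1541591 ≈ -0.00029450)
sqrt(J + T) = sqrt(-454/1541591 - 1183660/979377) = sqrt(-1825164240218/1509798768807) = I*sqrt(2755630722751699993279926)/1509798768807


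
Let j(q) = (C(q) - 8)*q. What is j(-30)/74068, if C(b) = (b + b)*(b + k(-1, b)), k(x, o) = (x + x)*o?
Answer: 13560/18517 ≈ 0.73230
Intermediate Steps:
k(x, o) = 2*o*x (k(x, o) = (2*x)*o = 2*o*x)
C(b) = -2*b**2 (C(b) = (b + b)*(b + 2*b*(-1)) = (2*b)*(b - 2*b) = (2*b)*(-b) = -2*b**2)
j(q) = q*(-8 - 2*q**2) (j(q) = (-2*q**2 - 8)*q = (-8 - 2*q**2)*q = q*(-8 - 2*q**2))
j(-30)/74068 = (2*(-30)*(-4 - 1*(-30)**2))/74068 = (2*(-30)*(-4 - 1*900))*(1/74068) = (2*(-30)*(-4 - 900))*(1/74068) = (2*(-30)*(-904))*(1/74068) = 54240*(1/74068) = 13560/18517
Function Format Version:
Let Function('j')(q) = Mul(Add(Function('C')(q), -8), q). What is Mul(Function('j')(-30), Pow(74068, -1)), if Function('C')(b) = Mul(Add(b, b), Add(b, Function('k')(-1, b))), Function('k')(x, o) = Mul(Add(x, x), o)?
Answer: Rational(13560, 18517) ≈ 0.73230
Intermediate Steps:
Function('k')(x, o) = Mul(2, o, x) (Function('k')(x, o) = Mul(Mul(2, x), o) = Mul(2, o, x))
Function('C')(b) = Mul(-2, Pow(b, 2)) (Function('C')(b) = Mul(Add(b, b), Add(b, Mul(2, b, -1))) = Mul(Mul(2, b), Add(b, Mul(-2, b))) = Mul(Mul(2, b), Mul(-1, b)) = Mul(-2, Pow(b, 2)))
Function('j')(q) = Mul(q, Add(-8, Mul(-2, Pow(q, 2)))) (Function('j')(q) = Mul(Add(Mul(-2, Pow(q, 2)), -8), q) = Mul(Add(-8, Mul(-2, Pow(q, 2))), q) = Mul(q, Add(-8, Mul(-2, Pow(q, 2)))))
Mul(Function('j')(-30), Pow(74068, -1)) = Mul(Mul(2, -30, Add(-4, Mul(-1, Pow(-30, 2)))), Pow(74068, -1)) = Mul(Mul(2, -30, Add(-4, Mul(-1, 900))), Rational(1, 74068)) = Mul(Mul(2, -30, Add(-4, -900)), Rational(1, 74068)) = Mul(Mul(2, -30, -904), Rational(1, 74068)) = Mul(54240, Rational(1, 74068)) = Rational(13560, 18517)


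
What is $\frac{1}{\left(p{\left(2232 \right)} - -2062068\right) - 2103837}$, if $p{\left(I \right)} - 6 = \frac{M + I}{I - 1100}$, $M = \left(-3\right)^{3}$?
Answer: $- \frac{1132}{47273511} \approx -2.3946 \cdot 10^{-5}$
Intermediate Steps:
$M = -27$
$p{\left(I \right)} = 6 + \frac{-27 + I}{-1100 + I}$ ($p{\left(I \right)} = 6 + \frac{-27 + I}{I - 1100} = 6 + \frac{-27 + I}{-1100 + I}$)
$\frac{1}{\left(p{\left(2232 \right)} - -2062068\right) - 2103837} = \frac{1}{\left(\frac{-6627 + 7 \cdot 2232}{-1100 + 2232} - -2062068\right) - 2103837} = \frac{1}{\left(\frac{-6627 + 15624}{1132} + 2062068\right) - 2103837} = \frac{1}{\left(\frac{1}{1132} \cdot 8997 + 2062068\right) - 2103837} = \frac{1}{\left(\frac{8997}{1132} + 2062068\right) - 2103837} = \frac{1}{\frac{2334269973}{1132} - 2103837} = \frac{1}{- \frac{47273511}{1132}} = - \frac{1132}{47273511}$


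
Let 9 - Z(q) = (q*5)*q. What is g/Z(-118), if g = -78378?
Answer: 78378/69611 ≈ 1.1259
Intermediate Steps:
Z(q) = 9 - 5*q**2 (Z(q) = 9 - q*5*q = 9 - 5*q*q = 9 - 5*q**2)
g/Z(-118) = -78378/(9 - 5*(-118)**2) = -78378/(9 - 5*13924) = -78378/(9 - 69620) = -78378/(-69611) = -78378*(-1/69611) = 78378/69611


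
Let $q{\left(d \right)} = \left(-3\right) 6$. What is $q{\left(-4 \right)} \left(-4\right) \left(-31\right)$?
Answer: $-2232$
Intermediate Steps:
$q{\left(d \right)} = -18$
$q{\left(-4 \right)} \left(-4\right) \left(-31\right) = \left(-18\right) \left(-4\right) \left(-31\right) = 72 \left(-31\right) = -2232$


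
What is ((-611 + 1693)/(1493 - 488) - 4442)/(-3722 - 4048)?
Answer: 2231564/3904425 ≈ 0.57155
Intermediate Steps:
((-611 + 1693)/(1493 - 488) - 4442)/(-3722 - 4048) = (1082/1005 - 4442)/(-7770) = (1082*(1/1005) - 4442)*(-1/7770) = (1082/1005 - 4442)*(-1/7770) = -4463128/1005*(-1/7770) = 2231564/3904425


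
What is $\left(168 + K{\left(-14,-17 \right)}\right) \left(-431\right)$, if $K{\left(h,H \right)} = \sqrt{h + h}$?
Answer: $-72408 - 862 i \sqrt{7} \approx -72408.0 - 2280.6 i$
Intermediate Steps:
$K{\left(h,H \right)} = \sqrt{2} \sqrt{h}$ ($K{\left(h,H \right)} = \sqrt{2 h} = \sqrt{2} \sqrt{h}$)
$\left(168 + K{\left(-14,-17 \right)}\right) \left(-431\right) = \left(168 + \sqrt{2} \sqrt{-14}\right) \left(-431\right) = \left(168 + \sqrt{2} i \sqrt{14}\right) \left(-431\right) = \left(168 + 2 i \sqrt{7}\right) \left(-431\right) = -72408 - 862 i \sqrt{7}$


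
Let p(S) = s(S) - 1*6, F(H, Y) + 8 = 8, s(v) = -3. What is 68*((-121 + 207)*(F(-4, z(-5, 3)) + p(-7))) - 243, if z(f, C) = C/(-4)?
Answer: -52875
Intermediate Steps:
z(f, C) = -C/4 (z(f, C) = C*(-1/4) = -C/4)
F(H, Y) = 0 (F(H, Y) = -8 + 8 = 0)
p(S) = -9 (p(S) = -3 - 1*6 = -3 - 6 = -9)
68*((-121 + 207)*(F(-4, z(-5, 3)) + p(-7))) - 243 = 68*((-121 + 207)*(0 - 9)) - 243 = 68*(86*(-9)) - 243 = 68*(-774) - 243 = -52632 - 243 = -52875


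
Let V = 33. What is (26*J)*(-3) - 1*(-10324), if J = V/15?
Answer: 50762/5 ≈ 10152.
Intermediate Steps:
J = 11/5 (J = 33/15 = 33*(1/15) = 11/5 ≈ 2.2000)
(26*J)*(-3) - 1*(-10324) = (26*(11/5))*(-3) - 1*(-10324) = (286/5)*(-3) + 10324 = -858/5 + 10324 = 50762/5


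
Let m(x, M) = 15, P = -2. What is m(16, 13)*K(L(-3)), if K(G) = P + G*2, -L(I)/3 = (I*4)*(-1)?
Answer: -1110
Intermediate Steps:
L(I) = 12*I (L(I) = -3*I*4*(-1) = -3*4*I*(-1) = -(-12)*I = 12*I)
K(G) = -2 + 2*G (K(G) = -2 + G*2 = -2 + 2*G)
m(16, 13)*K(L(-3)) = 15*(-2 + 2*(12*(-3))) = 15*(-2 + 2*(-36)) = 15*(-2 - 72) = 15*(-74) = -1110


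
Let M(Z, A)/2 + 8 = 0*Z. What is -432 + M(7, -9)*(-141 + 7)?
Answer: 1712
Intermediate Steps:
M(Z, A) = -16 (M(Z, A) = -16 + 2*(0*Z) = -16 + 2*0 = -16 + 0 = -16)
-432 + M(7, -9)*(-141 + 7) = -432 - 16*(-141 + 7) = -432 - 16*(-134) = -432 + 2144 = 1712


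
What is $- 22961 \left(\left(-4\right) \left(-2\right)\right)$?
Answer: $-183688$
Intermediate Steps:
$- 22961 \left(\left(-4\right) \left(-2\right)\right) = \left(-22961\right) 8 = -183688$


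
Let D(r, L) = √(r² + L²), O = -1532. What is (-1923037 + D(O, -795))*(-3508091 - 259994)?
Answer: 7246166874145 - 3768085*√2979049 ≈ 7.2397e+12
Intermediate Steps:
D(r, L) = √(L² + r²)
(-1923037 + D(O, -795))*(-3508091 - 259994) = (-1923037 + √((-795)² + (-1532)²))*(-3508091 - 259994) = (-1923037 + √(632025 + 2347024))*(-3768085) = (-1923037 + √2979049)*(-3768085) = 7246166874145 - 3768085*√2979049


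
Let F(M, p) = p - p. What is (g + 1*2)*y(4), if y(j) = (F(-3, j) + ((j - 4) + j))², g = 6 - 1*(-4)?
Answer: 192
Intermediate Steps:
F(M, p) = 0
g = 10 (g = 6 + 4 = 10)
y(j) = (-4 + 2*j)² (y(j) = (0 + ((j - 4) + j))² = (0 + ((-4 + j) + j))² = (0 + (-4 + 2*j))² = (-4 + 2*j)²)
(g + 1*2)*y(4) = (10 + 1*2)*(4*(-2 + 4)²) = (10 + 2)*(4*2²) = 12*(4*4) = 12*16 = 192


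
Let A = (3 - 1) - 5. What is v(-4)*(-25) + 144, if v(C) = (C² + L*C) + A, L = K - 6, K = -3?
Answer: -1081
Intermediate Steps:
A = -3 (A = 2 - 5 = -3)
L = -9 (L = -3 - 6 = -9)
v(C) = -3 + C² - 9*C (v(C) = (C² - 9*C) - 3 = -3 + C² - 9*C)
v(-4)*(-25) + 144 = (-3 + (-4)² - 9*(-4))*(-25) + 144 = (-3 + 16 + 36)*(-25) + 144 = 49*(-25) + 144 = -1225 + 144 = -1081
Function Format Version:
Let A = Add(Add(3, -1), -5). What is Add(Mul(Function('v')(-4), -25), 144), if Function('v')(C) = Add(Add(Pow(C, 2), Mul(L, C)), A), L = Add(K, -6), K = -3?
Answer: -1081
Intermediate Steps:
A = -3 (A = Add(2, -5) = -3)
L = -9 (L = Add(-3, -6) = -9)
Function('v')(C) = Add(-3, Pow(C, 2), Mul(-9, C)) (Function('v')(C) = Add(Add(Pow(C, 2), Mul(-9, C)), -3) = Add(-3, Pow(C, 2), Mul(-9, C)))
Add(Mul(Function('v')(-4), -25), 144) = Add(Mul(Add(-3, Pow(-4, 2), Mul(-9, -4)), -25), 144) = Add(Mul(Add(-3, 16, 36), -25), 144) = Add(Mul(49, -25), 144) = Add(-1225, 144) = -1081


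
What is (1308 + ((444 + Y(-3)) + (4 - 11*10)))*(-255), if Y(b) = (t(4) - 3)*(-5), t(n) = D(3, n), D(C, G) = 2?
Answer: -421005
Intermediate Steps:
t(n) = 2
Y(b) = 5 (Y(b) = (2 - 3)*(-5) = -1*(-5) = 5)
(1308 + ((444 + Y(-3)) + (4 - 11*10)))*(-255) = (1308 + ((444 + 5) + (4 - 11*10)))*(-255) = (1308 + (449 + (4 - 110)))*(-255) = (1308 + (449 - 106))*(-255) = (1308 + 343)*(-255) = 1651*(-255) = -421005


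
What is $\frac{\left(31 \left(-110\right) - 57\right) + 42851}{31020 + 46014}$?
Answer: $\frac{6564}{12839} \approx 0.51125$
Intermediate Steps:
$\frac{\left(31 \left(-110\right) - 57\right) + 42851}{31020 + 46014} = \frac{\left(-3410 - 57\right) + 42851}{77034} = \left(-3467 + 42851\right) \frac{1}{77034} = 39384 \cdot \frac{1}{77034} = \frac{6564}{12839}$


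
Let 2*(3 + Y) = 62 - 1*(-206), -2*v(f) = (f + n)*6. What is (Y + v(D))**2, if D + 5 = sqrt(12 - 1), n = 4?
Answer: 18055 - 804*sqrt(11) ≈ 15388.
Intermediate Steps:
D = -5 + sqrt(11) (D = -5 + sqrt(12 - 1) = -5 + sqrt(11) ≈ -1.6834)
v(f) = -12 - 3*f (v(f) = -(f + 4)*6/2 = -(4 + f)*6/2 = -(24 + 6*f)/2 = -12 - 3*f)
Y = 131 (Y = -3 + (62 - 1*(-206))/2 = -3 + (62 + 206)/2 = -3 + (1/2)*268 = -3 + 134 = 131)
(Y + v(D))**2 = (131 + (-12 - 3*(-5 + sqrt(11))))**2 = (131 + (-12 + (15 - 3*sqrt(11))))**2 = (131 + (3 - 3*sqrt(11)))**2 = (134 - 3*sqrt(11))**2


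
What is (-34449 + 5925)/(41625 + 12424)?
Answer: -28524/54049 ≈ -0.52774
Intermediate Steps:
(-34449 + 5925)/(41625 + 12424) = -28524/54049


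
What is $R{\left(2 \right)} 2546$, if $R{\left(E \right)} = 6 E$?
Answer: $30552$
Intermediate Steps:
$R{\left(2 \right)} 2546 = 6 \cdot 2 \cdot 2546 = 12 \cdot 2546 = 30552$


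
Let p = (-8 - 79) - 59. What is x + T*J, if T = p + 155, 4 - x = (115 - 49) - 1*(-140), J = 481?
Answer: 4127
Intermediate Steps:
x = -202 (x = 4 - ((115 - 49) - 1*(-140)) = 4 - (66 + 140) = 4 - 1*206 = 4 - 206 = -202)
p = -146 (p = -87 - 59 = -146)
T = 9 (T = -146 + 155 = 9)
x + T*J = -202 + 9*481 = -202 + 4329 = 4127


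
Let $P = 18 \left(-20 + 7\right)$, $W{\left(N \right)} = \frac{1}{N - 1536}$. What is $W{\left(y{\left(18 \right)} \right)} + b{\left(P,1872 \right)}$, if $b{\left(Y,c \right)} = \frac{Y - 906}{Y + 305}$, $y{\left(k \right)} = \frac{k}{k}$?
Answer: $- \frac{1749971}{108985} \approx -16.057$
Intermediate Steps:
$y{\left(k \right)} = 1$
$W{\left(N \right)} = \frac{1}{-1536 + N}$
$P = -234$ ($P = 18 \left(-13\right) = -234$)
$b{\left(Y,c \right)} = \frac{-906 + Y}{305 + Y}$
$W{\left(y{\left(18 \right)} \right)} + b{\left(P,1872 \right)} = \frac{1}{-1536 + 1} + \frac{-906 - 234}{305 - 234} = \frac{1}{-1535} + \frac{1}{71} \left(-1140\right) = - \frac{1}{1535} + \frac{1}{71} \left(-1140\right) = - \frac{1}{1535} - \frac{1140}{71} = - \frac{1749971}{108985}$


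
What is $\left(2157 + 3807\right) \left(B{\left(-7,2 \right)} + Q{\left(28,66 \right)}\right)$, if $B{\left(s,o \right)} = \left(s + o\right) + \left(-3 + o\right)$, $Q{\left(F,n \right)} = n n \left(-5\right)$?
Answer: $-129931704$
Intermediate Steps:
$Q{\left(F,n \right)} = - 5 n^{2}$ ($Q{\left(F,n \right)} = n^{2} \left(-5\right) = - 5 n^{2}$)
$B{\left(s,o \right)} = -3 + s + 2 o$ ($B{\left(s,o \right)} = \left(o + s\right) + \left(-3 + o\right) = -3 + s + 2 o$)
$\left(2157 + 3807\right) \left(B{\left(-7,2 \right)} + Q{\left(28,66 \right)}\right) = \left(2157 + 3807\right) \left(\left(-3 - 7 + 2 \cdot 2\right) - 5 \cdot 66^{2}\right) = 5964 \left(\left(-3 - 7 + 4\right) - 21780\right) = 5964 \left(-6 - 21780\right) = 5964 \left(-21786\right) = -129931704$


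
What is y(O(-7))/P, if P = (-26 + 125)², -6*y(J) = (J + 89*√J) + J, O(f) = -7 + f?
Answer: 14/29403 - 89*I*√14/58806 ≈ 0.00047614 - 0.0056628*I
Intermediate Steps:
y(J) = -89*√J/6 - J/3 (y(J) = -((J + 89*√J) + J)/6 = -(2*J + 89*√J)/6 = -89*√J/6 - J/3)
P = 9801 (P = 99² = 9801)
y(O(-7))/P = (-89*√(-7 - 7)/6 - (-7 - 7)/3)/9801 = (-89*I*√14/6 - ⅓*(-14))*(1/9801) = (-89*I*√14/6 + 14/3)*(1/9801) = (14/3 - 89*I*√14/6)*(1/9801) = 14/29403 - 89*I*√14/58806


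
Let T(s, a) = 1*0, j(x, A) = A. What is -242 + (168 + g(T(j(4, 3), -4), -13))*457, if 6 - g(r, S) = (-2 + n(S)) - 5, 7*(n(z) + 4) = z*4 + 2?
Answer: 612971/7 ≈ 87567.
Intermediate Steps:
T(s, a) = 0
n(z) = -26/7 + 4*z/7 (n(z) = -4 + (z*4 + 2)/7 = -4 + (4*z + 2)/7 = -4 + (2 + 4*z)/7 = -4 + (2/7 + 4*z/7) = -26/7 + 4*z/7)
g(r, S) = 117/7 - 4*S/7 (g(r, S) = 6 - ((-2 + (-26/7 + 4*S/7)) - 5) = 6 - ((-40/7 + 4*S/7) - 5) = 6 - (-75/7 + 4*S/7) = 6 + (75/7 - 4*S/7) = 117/7 - 4*S/7)
-242 + (168 + g(T(j(4, 3), -4), -13))*457 = -242 + (168 + (117/7 - 4/7*(-13)))*457 = -242 + (168 + (117/7 + 52/7))*457 = -242 + (168 + 169/7)*457 = -242 + (1345/7)*457 = -242 + 614665/7 = 612971/7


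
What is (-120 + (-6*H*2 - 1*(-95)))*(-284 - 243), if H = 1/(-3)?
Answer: 11067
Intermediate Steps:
H = -1/3 ≈ -0.33333
(-120 + (-6*H*2 - 1*(-95)))*(-284 - 243) = (-120 + (-6*(-1/3)*2 - 1*(-95)))*(-284 - 243) = (-120 + (2*2 + 95))*(-527) = (-120 + (4 + 95))*(-527) = (-120 + 99)*(-527) = -21*(-527) = 11067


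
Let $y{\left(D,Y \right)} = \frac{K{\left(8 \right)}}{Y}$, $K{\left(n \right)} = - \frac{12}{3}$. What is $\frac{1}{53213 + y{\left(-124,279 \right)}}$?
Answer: $\frac{279}{14846423} \approx 1.8792 \cdot 10^{-5}$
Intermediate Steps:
$K{\left(n \right)} = -4$ ($K{\left(n \right)} = \left(-12\right) \frac{1}{3} = -4$)
$y{\left(D,Y \right)} = - \frac{4}{Y}$
$\frac{1}{53213 + y{\left(-124,279 \right)}} = \frac{1}{53213 - \frac{4}{279}} = \frac{1}{\frac{14846423}{279}} = \frac{279}{14846423}$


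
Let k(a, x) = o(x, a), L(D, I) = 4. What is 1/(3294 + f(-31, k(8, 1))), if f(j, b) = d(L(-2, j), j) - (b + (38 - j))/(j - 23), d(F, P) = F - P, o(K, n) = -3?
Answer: 9/29972 ≈ 0.00030028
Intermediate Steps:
k(a, x) = -3
f(j, b) = 4 - j - (38 + b - j)/(-23 + j) (f(j, b) = (4 - j) - (b + (38 - j))/(j - 23) = (4 - j) - (38 + b - j)/(-23 + j) = 4 - j - (38 + b - j)/(-23 + j))
1/(3294 + f(-31, k(8, 1))) = 1/(3294 + (-130 - 1*(-3) - 1*(-31)² + 28*(-31))/(-23 - 31)) = 1/(3294 + (-130 + 3 - 1*961 - 868)/(-54)) = 1/(3294 - (-130 + 3 - 961 - 868)/54) = 1/(3294 - 1/54*(-1956)) = 1/(3294 + 326/9) = 1/(29972/9) = 9/29972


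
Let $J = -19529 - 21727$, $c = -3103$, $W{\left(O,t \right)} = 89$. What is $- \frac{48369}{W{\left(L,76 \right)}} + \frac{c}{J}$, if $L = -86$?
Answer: $- \frac{1995235297}{3671784} \approx -543.4$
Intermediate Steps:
$J = -41256$ ($J = -19529 - 21727 = -41256$)
$- \frac{48369}{W{\left(L,76 \right)}} + \frac{c}{J} = - \frac{48369}{89} - \frac{3103}{-41256} = \left(-48369\right) \frac{1}{89} - - \frac{3103}{41256} = - \frac{48369}{89} + \frac{3103}{41256} = - \frac{1995235297}{3671784}$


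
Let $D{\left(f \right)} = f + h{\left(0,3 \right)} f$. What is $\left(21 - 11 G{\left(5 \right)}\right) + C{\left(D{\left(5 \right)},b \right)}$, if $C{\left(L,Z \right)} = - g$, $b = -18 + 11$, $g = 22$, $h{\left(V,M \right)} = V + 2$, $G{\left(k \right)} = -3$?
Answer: $32$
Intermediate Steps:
$h{\left(V,M \right)} = 2 + V$
$D{\left(f \right)} = 3 f$ ($D{\left(f \right)} = f + \left(2 + 0\right) f = f + 2 f = 3 f$)
$b = -7$
$C{\left(L,Z \right)} = -22$ ($C{\left(L,Z \right)} = \left(-1\right) 22 = -22$)
$\left(21 - 11 G{\left(5 \right)}\right) + C{\left(D{\left(5 \right)},b \right)} = \left(21 - -33\right) - 22 = \left(21 + 33\right) - 22 = 54 - 22 = 32$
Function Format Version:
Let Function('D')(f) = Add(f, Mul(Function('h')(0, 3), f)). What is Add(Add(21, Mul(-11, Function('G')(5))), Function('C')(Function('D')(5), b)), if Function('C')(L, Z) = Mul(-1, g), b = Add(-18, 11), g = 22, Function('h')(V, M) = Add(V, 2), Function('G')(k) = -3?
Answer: 32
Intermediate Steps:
Function('h')(V, M) = Add(2, V)
Function('D')(f) = Mul(3, f) (Function('D')(f) = Add(f, Mul(Add(2, 0), f)) = Add(f, Mul(2, f)) = Mul(3, f))
b = -7
Function('C')(L, Z) = -22 (Function('C')(L, Z) = Mul(-1, 22) = -22)
Add(Add(21, Mul(-11, Function('G')(5))), Function('C')(Function('D')(5), b)) = Add(Add(21, Mul(-11, -3)), -22) = Add(Add(21, 33), -22) = Add(54, -22) = 32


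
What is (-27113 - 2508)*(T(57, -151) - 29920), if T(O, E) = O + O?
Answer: 882883526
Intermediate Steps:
T(O, E) = 2*O
(-27113 - 2508)*(T(57, -151) - 29920) = (-27113 - 2508)*(2*57 - 29920) = -29621*(114 - 29920) = -29621*(-29806) = 882883526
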